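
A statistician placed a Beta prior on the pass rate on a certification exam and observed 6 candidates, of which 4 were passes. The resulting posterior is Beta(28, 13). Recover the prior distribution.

Under Beta–binomial conjugacy the posterior parameters are (α+s, β+f).
So α = 28 − 4 = 24 and β = 13 − 2 = 11.

Beta(24, 11)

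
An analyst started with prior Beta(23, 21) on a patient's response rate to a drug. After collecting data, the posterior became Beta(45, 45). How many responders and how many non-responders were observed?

22 responders and 24 non-responders

Under Beta–binomial conjugacy the posterior parameters are (a+s, b+f).
Match parameters: s=45−23=22, f=45−21=24.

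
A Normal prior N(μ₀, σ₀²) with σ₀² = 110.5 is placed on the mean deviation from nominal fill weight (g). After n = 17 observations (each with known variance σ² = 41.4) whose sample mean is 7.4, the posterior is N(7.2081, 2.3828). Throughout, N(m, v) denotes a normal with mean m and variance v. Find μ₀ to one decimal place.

The posterior mean is a precision-weighted average: μ_n = (τ₀μ₀ + τ_data·x̄)/(τ₀+τ_data), with τ₀=1/σ₀² and τ_data=n/σ².
Here τ₀ = 1/110.5 = 0.009050 and τ_data = 17/41.4 = 0.410628, so τ_n = 0.419678.
Rearranging for μ₀: μ₀ = (μ_n·τ_n − τ_data·x̄)/τ₀ = (7.2081·0.419678 − 0.410628·7.4) / 0.009050 = -0.013566/0.009050 ≈ -1.5.

μ₀ = -1.5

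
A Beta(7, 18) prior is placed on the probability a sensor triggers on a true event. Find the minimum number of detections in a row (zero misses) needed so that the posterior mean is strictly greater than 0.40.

After k detections and 0 misses the posterior is Beta(7+k, 18), with mean (7+k)/(7+18+k).
Set (7+k)/(25+k) > 0.40 and solve: k > (0.40·25 − 7)/(1 − 0.40) = 5.000.
The smallest integer exceeding 5.000 is 6.

k = 6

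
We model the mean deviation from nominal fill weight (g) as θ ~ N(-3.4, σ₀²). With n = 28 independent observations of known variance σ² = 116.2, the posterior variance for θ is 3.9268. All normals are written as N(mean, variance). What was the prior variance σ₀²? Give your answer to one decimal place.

σ₀² = 73.0

Posterior precision equals prior precision plus data precision: 1/σ_n² = 1/σ₀² + n/σ².
So 1/σ₀² = 1/3.9268 − 28/116.2 = 0.254660 − 0.240964 = 0.013696.
Hence σ₀² = 1/0.013696 ≈ 73.0.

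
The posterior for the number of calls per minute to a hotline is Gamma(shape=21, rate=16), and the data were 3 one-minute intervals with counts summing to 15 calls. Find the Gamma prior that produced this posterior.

A Gamma(α, β) prior (rate parametrization) on a Poisson rate with n observations summing to S gives posterior Gamma(α+S, β+n).
So α = 21 − 15 = 6 and β = 16 − 3 = 13.

Gamma(shape=6, rate=13)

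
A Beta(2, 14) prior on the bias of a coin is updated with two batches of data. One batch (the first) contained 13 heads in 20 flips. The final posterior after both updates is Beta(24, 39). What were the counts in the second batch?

9 heads and 18 tails

Because Beta–binomial updating is additive in the counts, the combined data contributed (α_post−α_prior, β_post−β_prior) successes and failures.
Total across both batches: 24−2=22 heads, 39−14=25 tails.
Subtract the first batch: 22−13=9 heads and 25−7=18 tails.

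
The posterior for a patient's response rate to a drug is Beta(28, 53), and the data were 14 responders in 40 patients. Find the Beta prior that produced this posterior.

Under Beta–binomial conjugacy the posterior parameters are (a+s, b+f).
Subtract the data counts: 28−14=14, 53−26=27.

Beta(14, 27)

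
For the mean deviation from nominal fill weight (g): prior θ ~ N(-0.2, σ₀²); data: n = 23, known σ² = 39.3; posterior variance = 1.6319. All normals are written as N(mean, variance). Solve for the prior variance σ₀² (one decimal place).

σ₀² = 36.3

Posterior precision equals prior precision plus data precision: 1/σ_n² = 1/σ₀² + n/σ².
So 1/σ₀² = 1/1.6319 − 23/39.3 = 0.612783 − 0.585242 = 0.027541.
Hence σ₀² = 1/0.027541 ≈ 36.3.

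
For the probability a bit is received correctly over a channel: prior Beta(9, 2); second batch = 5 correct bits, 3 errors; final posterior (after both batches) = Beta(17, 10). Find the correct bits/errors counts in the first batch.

Sequential conjugate updates are equivalent to a single update on the pooled data, so total successes = posterior α − prior α and total failures = posterior β − prior β.
Total across both batches: 17−9=8 correct bits, 10−2=8 errors.
Subtract the second batch: 8−5=3 correct bits and 8−3=5 errors.

3 correct bits and 5 errors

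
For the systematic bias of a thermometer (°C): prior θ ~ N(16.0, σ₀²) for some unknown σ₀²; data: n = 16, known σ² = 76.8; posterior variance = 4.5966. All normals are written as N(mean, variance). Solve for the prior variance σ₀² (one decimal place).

σ₀² = 108.5

For the Normal–Normal model with known σ², precisions add: τ_n = τ₀ + n/σ².
So 1/σ₀² = 1/4.5966 − 16/76.8 = 0.217552 − 0.208333 = 0.009219.
Hence σ₀² = 1/0.009219 ≈ 108.5.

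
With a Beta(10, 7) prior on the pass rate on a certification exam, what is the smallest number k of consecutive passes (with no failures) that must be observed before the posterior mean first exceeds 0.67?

k = 5

After k passes and 0 failures the posterior is Beta(10+k, 7), with mean (10+k)/(10+7+k).
Set (10+k)/(17+k) > 0.67 and solve: k > (0.67·17 − 10)/(1 − 0.67) = 4.212.
The smallest integer exceeding 4.212 is 5, and checking k=5: (15)/(22) = 0.6818 > 0.67.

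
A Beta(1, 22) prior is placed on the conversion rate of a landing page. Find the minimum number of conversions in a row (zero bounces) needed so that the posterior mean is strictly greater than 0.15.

After k conversions and 0 bounces the posterior is Beta(1+k, 22), with mean (1+k)/(1+22+k).
Set (1+k)/(23+k) > 0.15 and solve: k > (0.15·23 − 1)/(1 − 0.15) = 2.882.
The smallest integer exceeding 2.882 is 3.

k = 3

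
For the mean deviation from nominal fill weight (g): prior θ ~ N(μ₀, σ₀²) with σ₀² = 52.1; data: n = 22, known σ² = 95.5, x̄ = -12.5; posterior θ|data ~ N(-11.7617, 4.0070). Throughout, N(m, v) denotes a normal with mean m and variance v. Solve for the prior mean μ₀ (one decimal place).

The posterior mean is a precision-weighted average: μ_n = (τ₀μ₀ + τ_data·x̄)/(τ₀+τ_data), with τ₀=1/σ₀² and τ_data=n/σ².
Here τ₀ = 1/52.1 = 0.019194 and τ_data = 22/95.5 = 0.230366, so τ_n = 0.249560.
Rearranging for μ₀: μ₀ = (μ_n·τ_n − τ_data·x̄)/τ₀ = (-11.7617·0.249560 − 0.230366·-12.5) / 0.019194 = -0.055675/0.019194 ≈ -2.9.

μ₀ = -2.9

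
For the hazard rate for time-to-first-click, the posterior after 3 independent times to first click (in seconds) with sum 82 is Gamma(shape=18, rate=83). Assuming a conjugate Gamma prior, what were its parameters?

Gamma(shape=15, rate=1)

Gamma–exponential conjugacy: posterior shape = α + n, posterior rate = β + Σtᵢ.
So α = 18 − 3 = 15 and β = 83 − 82 = 1.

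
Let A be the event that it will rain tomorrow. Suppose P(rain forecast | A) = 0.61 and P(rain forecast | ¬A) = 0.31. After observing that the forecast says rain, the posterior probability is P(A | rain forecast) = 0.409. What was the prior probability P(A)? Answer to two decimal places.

Bayes' rule in odds form gives O(A|E) = O(A)·[P(E|A)/P(E|¬A)], hence O(A) = O(A|E)/LR.
Posterior odds = 0.409/(1−0.409) = 0.6920. LR = 0.61/0.31 = 1.9677.
Prior odds = 0.6920/1.9677 = 0.3517, so P(A) = 0.3517/(1+0.3517) ≈ 0.26.

P(A) = 0.26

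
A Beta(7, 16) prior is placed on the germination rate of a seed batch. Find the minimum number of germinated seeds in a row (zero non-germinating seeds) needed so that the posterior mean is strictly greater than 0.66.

k = 25

After k germinated seeds and 0 non-germinating seeds the posterior is Beta(7+k, 16), with mean (7+k)/(7+16+k).
Set (7+k)/(23+k) > 0.66 and solve: k > (0.66·23 − 7)/(1 − 0.66) = 24.059.
The smallest integer exceeding 24.059 is 25, and checking k=25: (32)/(48) = 0.6667 > 0.66.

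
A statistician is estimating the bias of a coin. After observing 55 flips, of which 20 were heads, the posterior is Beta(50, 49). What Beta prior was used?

Beta(30, 14)

A Beta(a, b) prior with s successes and f failures in binomial data gives a Beta(a+s, b+f) posterior.
Subtract the data counts: 50−20=30, 49−35=14.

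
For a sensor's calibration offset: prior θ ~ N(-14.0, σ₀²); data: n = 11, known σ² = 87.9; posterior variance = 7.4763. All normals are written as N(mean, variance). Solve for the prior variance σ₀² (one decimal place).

σ₀² = 116.1

For the Normal–Normal model with known σ², precisions add: τ_n = τ₀ + n/σ².
So 1/σ₀² = 1/7.4763 − 11/87.9 = 0.133756 − 0.125142 = 0.008614.
Hence σ₀² = 1/0.008614 ≈ 116.1.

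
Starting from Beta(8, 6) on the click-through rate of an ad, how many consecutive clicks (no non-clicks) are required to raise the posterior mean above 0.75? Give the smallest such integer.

After k clicks and 0 non-clicks the posterior is Beta(8+k, 6), with mean (8+k)/(8+6+k).
Set (8+k)/(14+k) > 0.75 and solve: k > (0.75·14 − 8)/(1 − 0.75) = 10.000.
The smallest integer exceeding 10.000 is 11, and checking k=11: (19)/(25) = 0.7600 > 0.75.

k = 11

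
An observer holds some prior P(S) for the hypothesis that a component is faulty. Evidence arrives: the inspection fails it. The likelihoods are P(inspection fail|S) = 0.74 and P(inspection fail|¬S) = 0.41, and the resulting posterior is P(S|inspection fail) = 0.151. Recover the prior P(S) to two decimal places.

Bayes' rule in odds form gives O(S|E) = O(S)·[P(E|S)/P(E|¬S)], hence O(S) = O(S|E)/LR.
Posterior odds = 0.151/(1−0.151) = 0.1779. LR = 0.74/0.41 = 1.8049.
Prior odds = 0.1779/1.8049 = 0.0986, so P(S) = 0.0986/(1+0.0986) ≈ 0.09.

P(S) = 0.09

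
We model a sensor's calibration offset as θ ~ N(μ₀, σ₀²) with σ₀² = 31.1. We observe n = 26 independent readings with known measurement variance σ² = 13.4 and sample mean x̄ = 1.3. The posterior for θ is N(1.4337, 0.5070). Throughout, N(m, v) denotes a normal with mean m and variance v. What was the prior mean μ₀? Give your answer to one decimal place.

With known observation variance, the Normal–Normal posterior has precision τ_n = τ₀ + n/σ² and mean μ_n = (τ₀μ₀ + (n/σ²)x̄)/τ_n.
Here τ₀ = 1/31.1 = 0.032154 and τ_data = 26/13.4 = 1.940299, so τ_n = 1.972453.
Rearranging for μ₀: μ₀ = (μ_n·τ_n − τ_data·x̄)/τ₀ = (1.4337·1.972453 − 1.940299·1.3) / 0.032154 = 0.305517/0.032154 ≈ 9.5.

μ₀ = 9.5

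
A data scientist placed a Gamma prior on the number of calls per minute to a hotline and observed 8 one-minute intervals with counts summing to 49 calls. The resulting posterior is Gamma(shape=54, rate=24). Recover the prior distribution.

A Gamma(α, β) prior (rate parametrization) on a Poisson rate with n observations summing to S gives posterior Gamma(α+S, β+n).
So α = 54 − 49 = 5 and β = 24 − 8 = 16.

Gamma(shape=5, rate=16)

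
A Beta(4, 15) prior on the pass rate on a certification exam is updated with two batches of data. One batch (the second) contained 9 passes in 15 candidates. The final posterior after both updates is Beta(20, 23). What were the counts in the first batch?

7 passes and 2 failures

Because Beta–binomial updating is additive in the counts, the combined data contributed (α_post−α_prior, β_post−β_prior) successes and failures.
Total across both batches: 20−4=16 passes, 23−15=8 failures.
Subtract the second batch: 16−9=7 passes and 8−6=2 failures.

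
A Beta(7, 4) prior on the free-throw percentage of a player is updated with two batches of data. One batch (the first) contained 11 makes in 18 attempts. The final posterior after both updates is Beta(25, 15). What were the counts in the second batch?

7 makes and 4 misses

Sequential conjugate updates are equivalent to a single update on the pooled data, so total successes = posterior α − prior α and total failures = posterior β − prior β.
Total across both batches: 25−7=18 makes, 15−4=11 misses.
Subtract the first batch: 18−11=7 makes and 11−7=4 misses.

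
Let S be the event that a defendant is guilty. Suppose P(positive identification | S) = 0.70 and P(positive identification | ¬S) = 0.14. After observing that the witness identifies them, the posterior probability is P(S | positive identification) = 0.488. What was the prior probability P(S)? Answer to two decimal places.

Bayes' rule in odds form gives O(S|E) = O(S)·[P(E|S)/P(E|¬S)], hence O(S) = O(S|E)/LR.
Posterior odds = 0.488/(1−0.488) = 0.9531. LR = 0.70/0.14 = 5.0000.
Prior odds = 0.9531/5.0000 = 0.1906, so P(S) = 0.1906/(1+0.1906) ≈ 0.16.

P(S) = 0.16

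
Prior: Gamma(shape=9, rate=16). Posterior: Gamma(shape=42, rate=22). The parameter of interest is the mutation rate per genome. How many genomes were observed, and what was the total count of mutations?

n = 6 genomes with total 33 mutations

A Gamma(α, β) prior (rate parametrization) on a Poisson rate with n observations summing to S gives posterior Gamma(α+S, β+n).
Matching: Σxᵢ = 42 − 9 = 33 and n = 22 − 16 = 6.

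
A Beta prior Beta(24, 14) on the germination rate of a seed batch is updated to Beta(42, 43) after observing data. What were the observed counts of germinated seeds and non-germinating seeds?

18 germinated seeds and 29 non-germinating seeds

Under Beta–binomial conjugacy the posterior parameters are (α+s, β+f).
So s = 42 − 24 = 18 and f = 43 − 14 = 29.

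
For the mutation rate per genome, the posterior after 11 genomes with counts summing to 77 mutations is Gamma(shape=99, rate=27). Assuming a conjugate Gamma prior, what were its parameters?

Gamma–Poisson conjugacy: posterior shape = α + Σxᵢ, posterior rate = β + n.
So α = 99 − 77 = 22 and β = 27 − 11 = 16.

Gamma(shape=22, rate=16)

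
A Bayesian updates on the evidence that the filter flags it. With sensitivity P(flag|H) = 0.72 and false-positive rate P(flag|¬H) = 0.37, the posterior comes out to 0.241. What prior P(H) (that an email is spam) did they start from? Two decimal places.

P(H) = 0.14

Bayes' rule in odds form gives O(H|E) = O(H)·[P(E|H)/P(E|¬H)], hence O(H) = O(H|E)/LR.
Posterior odds = 0.241/(1−0.241) = 0.3175. LR = 0.72/0.37 = 1.9459.
Prior odds = 0.3175/1.9459 = 0.1632, so P(H) = 0.1632/(1+0.1632) ≈ 0.14.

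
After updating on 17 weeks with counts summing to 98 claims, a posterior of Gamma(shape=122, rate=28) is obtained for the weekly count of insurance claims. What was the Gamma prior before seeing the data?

Gamma(shape=24, rate=11)

A Gamma(α, β) prior (rate parametrization) on a Poisson rate with n observations summing to S gives posterior Gamma(α+S, β+n).
So α = 122 − 98 = 24 and β = 28 − 17 = 11.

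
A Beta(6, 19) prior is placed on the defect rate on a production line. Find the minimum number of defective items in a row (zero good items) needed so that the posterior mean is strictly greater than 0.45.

After k defective items and 0 good items the posterior is Beta(6+k, 19), with mean (6+k)/(6+19+k).
Set (6+k)/(25+k) > 0.45 and solve: k > (0.45·25 − 6)/(1 − 0.45) = 9.545.
The smallest integer exceeding 9.545 is 10, and checking k=10: (16)/(35) = 0.4571 > 0.45.

k = 10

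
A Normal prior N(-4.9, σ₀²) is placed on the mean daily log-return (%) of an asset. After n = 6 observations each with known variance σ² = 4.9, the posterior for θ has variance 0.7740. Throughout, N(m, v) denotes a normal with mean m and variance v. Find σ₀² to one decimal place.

σ₀² = 14.8

Posterior precision equals prior precision plus data precision: 1/σ_n² = 1/σ₀² + n/σ².
So 1/σ₀² = 1/0.7740 − 6/4.9 = 1.291990 − 1.224490 = 0.067500.
Hence σ₀² = 1/0.067500 ≈ 14.8.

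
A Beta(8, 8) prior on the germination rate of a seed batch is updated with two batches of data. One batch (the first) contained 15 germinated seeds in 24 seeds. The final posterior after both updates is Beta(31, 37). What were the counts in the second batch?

Sequential conjugate updates are equivalent to a single update on the pooled data, so total successes = posterior α − prior α and total failures = posterior β − prior β.
Total across both batches: 31−8=23 germinated seeds, 37−8=29 non-germinating seeds.
Subtract the first batch: 23−15=8 germinated seeds and 29−9=20 non-germinating seeds.

8 germinated seeds and 20 non-germinating seeds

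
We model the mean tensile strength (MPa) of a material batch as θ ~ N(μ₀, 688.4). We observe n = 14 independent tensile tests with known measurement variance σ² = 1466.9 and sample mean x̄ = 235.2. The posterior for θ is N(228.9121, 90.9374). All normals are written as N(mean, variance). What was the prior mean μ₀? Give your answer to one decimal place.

With known observation variance, the Normal–Normal posterior has precision τ_n = τ₀ + n/σ² and mean μ_n = (τ₀μ₀ + (n/σ²)x̄)/τ_n.
Here τ₀ = 1/688.4 = 0.001453 and τ_data = 14/1466.9 = 0.009544, so τ_n = 0.010997.
Rearranging for μ₀: μ₀ = (μ_n·τ_n − τ_data·x̄)/τ₀ = (228.9121·0.010997 − 0.009544·235.2) / 0.001453 = 0.272598/0.001453 ≈ 187.6.

μ₀ = 187.6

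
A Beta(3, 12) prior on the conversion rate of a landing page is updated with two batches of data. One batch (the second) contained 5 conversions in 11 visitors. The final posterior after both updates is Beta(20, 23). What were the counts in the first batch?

Because Beta–binomial updating is additive in the counts, the combined data contributed (α_post−α_prior, β_post−β_prior) successes and failures.
Total across both batches: 20−3=17 conversions, 23−12=11 bounces.
Subtract the second batch: 17−5=12 conversions and 11−6=5 bounces.

12 conversions and 5 bounces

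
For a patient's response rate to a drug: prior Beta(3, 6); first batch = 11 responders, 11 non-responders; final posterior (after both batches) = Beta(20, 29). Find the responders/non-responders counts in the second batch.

Because Beta–binomial updating is additive in the counts, the combined data contributed (α_post−α_prior, β_post−β_prior) successes and failures.
Total across both batches: 20−3=17 responders, 29−6=23 non-responders.
Subtract the first batch: 17−11=6 responders and 23−11=12 non-responders.

6 responders and 12 non-responders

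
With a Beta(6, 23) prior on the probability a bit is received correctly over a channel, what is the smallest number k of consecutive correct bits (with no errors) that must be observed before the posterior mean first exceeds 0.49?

k = 17

After k correct bits and 0 errors the posterior is Beta(6+k, 23), with mean (6+k)/(6+23+k).
Set (6+k)/(29+k) > 0.49 and solve: k > (0.49·29 − 6)/(1 − 0.49) = 16.098.
The smallest integer exceeding 16.098 is 17.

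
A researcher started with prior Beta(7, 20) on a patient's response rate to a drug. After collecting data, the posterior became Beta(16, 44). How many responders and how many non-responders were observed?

Beta is conjugate to the binomial likelihood: posterior = Beta(α+s, β+f).
So s = 16 − 7 = 9 and f = 44 − 20 = 24.

9 responders and 24 non-responders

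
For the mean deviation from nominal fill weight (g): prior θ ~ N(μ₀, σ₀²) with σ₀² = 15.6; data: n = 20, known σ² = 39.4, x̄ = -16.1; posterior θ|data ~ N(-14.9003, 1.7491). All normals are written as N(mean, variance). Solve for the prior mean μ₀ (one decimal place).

The posterior mean is a precision-weighted average: μ_n = (τ₀μ₀ + τ_data·x̄)/(τ₀+τ_data), with τ₀=1/σ₀² and τ_data=n/σ².
Here τ₀ = 1/15.6 = 0.064103 and τ_data = 20/39.4 = 0.507614, so τ_n = 0.571717.
Rearranging for μ₀: μ₀ = (μ_n·τ_n − τ_data·x̄)/τ₀ = (-14.9003·0.571717 − 0.507614·-16.1) / 0.064103 = -0.346169/0.064103 ≈ -5.4.

μ₀ = -5.4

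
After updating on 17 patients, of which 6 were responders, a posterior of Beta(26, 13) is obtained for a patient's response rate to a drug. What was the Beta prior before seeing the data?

A Beta(α, β) prior with s successes and f failures in binomial data gives a Beta(α+s, β+f) posterior.
Subtract the data counts: 26−6=20, 13−11=2.

Beta(20, 2)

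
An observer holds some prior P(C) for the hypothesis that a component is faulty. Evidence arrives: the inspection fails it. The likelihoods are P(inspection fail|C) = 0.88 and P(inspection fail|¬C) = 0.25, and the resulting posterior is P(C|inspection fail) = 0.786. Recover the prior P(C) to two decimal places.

P(C) = 0.51

In odds form, posterior odds = prior odds × likelihood ratio, so prior odds = posterior odds ÷ LR.
Posterior odds = 0.786/(1−0.786) = 3.6729. LR = 0.88/0.25 = 3.5200.
Prior odds = 3.6729/3.5200 = 1.0434, so P(C) = 1.0434/(1+1.0434) ≈ 0.51.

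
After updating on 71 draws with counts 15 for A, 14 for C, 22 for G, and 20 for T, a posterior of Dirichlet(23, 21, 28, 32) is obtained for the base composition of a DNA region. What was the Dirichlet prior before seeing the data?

Dirichlet(8, 7, 6, 12)

For a Dirichlet(α) prior with multinomial counts c, the posterior is Dirichlet(α + c) componentwise.
Subtract each count from the matching posterior parameter: 23−15=8, 21−14=7, 28−22=6, 32−20=12.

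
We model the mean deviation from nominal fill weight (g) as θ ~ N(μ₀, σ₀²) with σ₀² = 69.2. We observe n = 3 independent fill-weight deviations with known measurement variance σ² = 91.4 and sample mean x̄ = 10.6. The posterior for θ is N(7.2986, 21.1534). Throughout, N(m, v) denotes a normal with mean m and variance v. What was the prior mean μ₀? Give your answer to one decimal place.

μ₀ = -0.2

With known observation variance, the Normal–Normal posterior has precision τ_n = τ₀ + n/σ² and mean μ_n = (τ₀μ₀ + (n/σ²)x̄)/τ_n.
Here τ₀ = 1/69.2 = 0.014451 and τ_data = 3/91.4 = 0.032823, so τ_n = 0.047274.
Rearranging for μ₀: μ₀ = (μ_n·τ_n − τ_data·x̄)/τ₀ = (7.2986·0.047274 − 0.032823·10.6) / 0.014451 = -0.002890/0.014451 ≈ -0.2.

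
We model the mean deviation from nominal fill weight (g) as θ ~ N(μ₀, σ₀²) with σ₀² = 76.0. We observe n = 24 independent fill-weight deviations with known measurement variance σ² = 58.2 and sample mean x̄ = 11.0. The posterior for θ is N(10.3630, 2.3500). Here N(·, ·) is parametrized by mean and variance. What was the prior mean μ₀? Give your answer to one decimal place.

The posterior mean is a precision-weighted average: μ_n = (τ₀μ₀ + τ_data·x̄)/(τ₀+τ_data), with τ₀=1/σ₀² and τ_data=n/σ².
Here τ₀ = 1/76.0 = 0.013158 and τ_data = 24/58.2 = 0.412371, so τ_n = 0.425529.
Rearranging for μ₀: μ₀ = (μ_n·τ_n − τ_data·x̄)/τ₀ = (10.3630·0.425529 − 0.412371·11.0) / 0.013158 = -0.126324/0.013158 ≈ -9.6.

μ₀ = -9.6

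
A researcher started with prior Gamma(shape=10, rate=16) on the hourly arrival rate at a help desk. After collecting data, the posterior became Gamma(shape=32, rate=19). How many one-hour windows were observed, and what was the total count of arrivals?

n = 3 one-hour windows with total 22 arrivals

Gamma–Poisson conjugacy: posterior shape = α + Σxᵢ, posterior rate = β + n.
Matching: Σxᵢ = 32 − 10 = 22 and n = 19 − 16 = 3.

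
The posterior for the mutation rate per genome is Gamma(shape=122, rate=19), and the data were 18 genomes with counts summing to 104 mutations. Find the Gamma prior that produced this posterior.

Gamma(shape=18, rate=1)

A Gamma(α, β) prior (rate parametrization) on a Poisson rate with n observations summing to S gives posterior Gamma(α+S, β+n).
So α = 122 − 104 = 18 and β = 19 − 18 = 1.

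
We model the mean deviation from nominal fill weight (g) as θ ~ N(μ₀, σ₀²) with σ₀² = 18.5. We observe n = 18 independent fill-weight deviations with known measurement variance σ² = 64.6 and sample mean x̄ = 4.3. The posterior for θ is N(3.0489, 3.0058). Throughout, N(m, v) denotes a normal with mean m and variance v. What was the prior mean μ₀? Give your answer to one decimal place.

With known observation variance, the Normal–Normal posterior has precision τ_n = τ₀ + n/σ² and mean μ_n = (τ₀μ₀ + (n/σ²)x̄)/τ_n.
Here τ₀ = 1/18.5 = 0.054054 and τ_data = 18/64.6 = 0.278638, so τ_n = 0.332692.
Rearranging for μ₀: μ₀ = (μ_n·τ_n − τ_data·x̄)/τ₀ = (3.0489·0.332692 − 0.278638·4.3) / 0.054054 = -0.183799/0.054054 ≈ -3.4.

μ₀ = -3.4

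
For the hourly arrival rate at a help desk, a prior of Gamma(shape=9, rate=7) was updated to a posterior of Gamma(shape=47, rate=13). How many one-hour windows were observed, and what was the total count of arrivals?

n = 6 one-hour windows with total 38 arrivals

A Gamma(α, β) prior (rate parametrization) on a Poisson rate with n observations summing to S gives posterior Gamma(α+S, β+n).
Matching: Σxᵢ = 47 − 9 = 38 and n = 13 − 7 = 6.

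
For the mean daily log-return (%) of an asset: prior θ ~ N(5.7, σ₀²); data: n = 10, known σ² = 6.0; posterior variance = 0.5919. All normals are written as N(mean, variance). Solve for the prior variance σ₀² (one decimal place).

σ₀² = 43.8

Posterior precision equals prior precision plus data precision: 1/σ_n² = 1/σ₀² + n/σ².
So 1/σ₀² = 1/0.5919 − 10/6.0 = 1.689475 − 1.666667 = 0.022808.
Hence σ₀² = 1/0.022808 ≈ 43.8.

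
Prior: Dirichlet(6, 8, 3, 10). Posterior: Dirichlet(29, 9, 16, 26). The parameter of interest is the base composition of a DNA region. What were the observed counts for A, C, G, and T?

counts (23, 1, 13, 16)

For a Dirichlet(α) prior with multinomial counts c, the posterior is Dirichlet(α + c) componentwise.
Counts are posterior − prior componentwise: 29−6=23, 9−8=1, 16−3=13, 26−10=16.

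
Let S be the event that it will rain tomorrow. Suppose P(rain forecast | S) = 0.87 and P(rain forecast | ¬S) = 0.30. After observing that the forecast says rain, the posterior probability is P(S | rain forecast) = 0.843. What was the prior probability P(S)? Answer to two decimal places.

P(S) = 0.65

In odds form, posterior odds = prior odds × likelihood ratio, so prior odds = posterior odds ÷ LR.
Posterior odds = 0.843/(1−0.843) = 5.3694. LR = 0.87/0.30 = 2.9000.
Prior odds = 5.3694/2.9000 = 1.8515, so P(S) = 1.8515/(1+1.8515) ≈ 0.65.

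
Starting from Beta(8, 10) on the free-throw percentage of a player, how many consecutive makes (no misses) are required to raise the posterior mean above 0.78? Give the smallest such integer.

After k makes and 0 misses the posterior is Beta(8+k, 10), with mean (8+k)/(8+10+k).
Set (8+k)/(18+k) > 0.78 and solve: k > (0.78·18 − 8)/(1 − 0.78) = 27.455.
The smallest integer exceeding 27.455 is 28.

k = 28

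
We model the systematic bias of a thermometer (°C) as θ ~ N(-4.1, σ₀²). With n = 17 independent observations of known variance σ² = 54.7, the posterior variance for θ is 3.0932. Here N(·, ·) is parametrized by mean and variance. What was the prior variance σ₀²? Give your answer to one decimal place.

σ₀² = 80.0

Posterior precision equals prior precision plus data precision: 1/σ_n² = 1/σ₀² + n/σ².
So 1/σ₀² = 1/3.0932 − 17/54.7 = 0.323290 − 0.310786 = 0.012504.
Hence σ₀² = 1/0.012504 ≈ 80.0.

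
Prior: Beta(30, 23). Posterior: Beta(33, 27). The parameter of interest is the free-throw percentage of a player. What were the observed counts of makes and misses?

3 makes and 4 misses

Under Beta–binomial conjugacy the posterior parameters are (α+s, β+f).
Match parameters: s=33−30=3, f=27−23=4.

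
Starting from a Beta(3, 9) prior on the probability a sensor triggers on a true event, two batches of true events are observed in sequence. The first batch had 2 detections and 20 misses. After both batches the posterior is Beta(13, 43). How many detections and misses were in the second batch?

8 detections and 14 misses

Sequential conjugate updates are equivalent to a single update on the pooled data, so total successes = posterior α − prior α and total failures = posterior β − prior β.
Total across both batches: 13−3=10 detections, 43−9=34 misses.
Subtract the first batch: 10−2=8 detections and 34−20=14 misses.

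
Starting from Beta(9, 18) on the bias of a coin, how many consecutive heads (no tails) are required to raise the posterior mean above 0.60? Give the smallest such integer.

After k heads and 0 tails the posterior is Beta(9+k, 18), with mean (9+k)/(9+18+k).
Set (9+k)/(27+k) > 0.60 and solve: k > (0.60·27 − 9)/(1 − 0.60) = 18.000.
The smallest integer exceeding 18.000 is 19.

k = 19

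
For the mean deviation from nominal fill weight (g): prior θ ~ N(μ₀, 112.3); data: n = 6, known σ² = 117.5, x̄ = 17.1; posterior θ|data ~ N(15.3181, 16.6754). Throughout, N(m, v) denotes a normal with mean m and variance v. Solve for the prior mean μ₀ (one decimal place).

The posterior mean is a precision-weighted average: μ_n = (τ₀μ₀ + τ_data·x̄)/(τ₀+τ_data), with τ₀=1/σ₀² and τ_data=n/σ².
Here τ₀ = 1/112.3 = 0.008905 and τ_data = 6/117.5 = 0.051064, so τ_n = 0.059969.
Rearranging for μ₀: μ₀ = (μ_n·τ_n − τ_data·x̄)/τ₀ = (15.3181·0.059969 − 0.051064·17.1) / 0.008905 = 0.045417/0.008905 ≈ 5.1.

μ₀ = 5.1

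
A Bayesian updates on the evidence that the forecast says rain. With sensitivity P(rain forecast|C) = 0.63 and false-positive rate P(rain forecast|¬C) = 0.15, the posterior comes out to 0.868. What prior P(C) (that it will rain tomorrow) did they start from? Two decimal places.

In odds form, posterior odds = prior odds × likelihood ratio, so prior odds = posterior odds ÷ LR.
Posterior odds = 0.868/(1−0.868) = 6.5758. LR = 0.63/0.15 = 4.2000.
Prior odds = 6.5758/4.2000 = 1.5657, so P(C) = 1.5657/(1+1.5657) ≈ 0.61.

P(C) = 0.61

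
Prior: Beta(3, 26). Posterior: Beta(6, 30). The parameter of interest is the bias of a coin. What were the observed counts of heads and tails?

Beta is conjugate to the binomial likelihood: posterior = Beta(α+s, β+f).
Match parameters: s=6−3=3, f=30−26=4.

3 heads and 4 tails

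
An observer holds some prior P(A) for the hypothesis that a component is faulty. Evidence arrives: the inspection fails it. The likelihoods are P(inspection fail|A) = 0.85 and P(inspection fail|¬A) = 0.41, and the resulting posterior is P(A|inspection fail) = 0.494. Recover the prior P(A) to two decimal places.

P(A) = 0.32

In odds form, posterior odds = prior odds × likelihood ratio, so prior odds = posterior odds ÷ LR.
Posterior odds = 0.494/(1−0.494) = 0.9763. LR = 0.85/0.41 = 2.0732.
Prior odds = 0.9763/2.0732 = 0.4709, so P(A) = 0.4709/(1+0.4709) ≈ 0.32.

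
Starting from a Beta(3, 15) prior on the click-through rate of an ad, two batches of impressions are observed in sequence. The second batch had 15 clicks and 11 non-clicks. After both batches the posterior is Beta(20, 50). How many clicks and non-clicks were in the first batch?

Because Beta–binomial updating is additive in the counts, the combined data contributed (α_post−α_prior, β_post−β_prior) successes and failures.
Total across both batches: 20−3=17 clicks, 50−15=35 non-clicks.
Subtract the second batch: 17−15=2 clicks and 35−11=24 non-clicks.

2 clicks and 24 non-clicks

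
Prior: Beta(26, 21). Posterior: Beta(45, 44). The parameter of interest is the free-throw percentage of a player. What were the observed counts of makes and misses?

19 makes and 23 misses

Beta is conjugate to the binomial likelihood: posterior = Beta(α+s, β+f).
So s = 45 − 26 = 19 and f = 44 − 21 = 23.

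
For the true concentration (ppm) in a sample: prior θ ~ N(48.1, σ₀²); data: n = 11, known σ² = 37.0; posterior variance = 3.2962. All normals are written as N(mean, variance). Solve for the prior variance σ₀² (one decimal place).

σ₀² = 164.4

For the Normal–Normal model with known σ², precisions add: τ_n = τ₀ + n/σ².
So 1/σ₀² = 1/3.2962 − 11/37.0 = 0.303380 − 0.297297 = 0.006083.
Hence σ₀² = 1/0.006083 ≈ 164.4.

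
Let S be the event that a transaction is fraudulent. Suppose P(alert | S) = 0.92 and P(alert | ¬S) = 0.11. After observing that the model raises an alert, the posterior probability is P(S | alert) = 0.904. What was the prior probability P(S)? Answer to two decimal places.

P(S) = 0.53

Bayes' rule in odds form gives O(S|E) = O(S)·[P(E|S)/P(E|¬S)], hence O(S) = O(S|E)/LR.
Posterior odds = 0.904/(1−0.904) = 9.4167. LR = 0.92/0.11 = 8.3636.
Prior odds = 9.4167/8.3636 = 1.1259, so P(S) = 1.1259/(1+1.1259) ≈ 0.53.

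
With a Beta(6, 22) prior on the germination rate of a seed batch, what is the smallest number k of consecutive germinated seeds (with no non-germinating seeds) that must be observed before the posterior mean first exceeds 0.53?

After k germinated seeds and 0 non-germinating seeds the posterior is Beta(6+k, 22), with mean (6+k)/(6+22+k).
Set (6+k)/(28+k) > 0.53 and solve: k > (0.53·28 − 6)/(1 − 0.53) = 18.809.
The smallest integer exceeding 18.809 is 19, and checking k=19: (25)/(47) = 0.5319 > 0.53.

k = 19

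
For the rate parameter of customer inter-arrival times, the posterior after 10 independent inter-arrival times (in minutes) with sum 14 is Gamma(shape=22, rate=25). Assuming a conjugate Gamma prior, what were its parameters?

Gamma–exponential conjugacy: posterior shape = α + n, posterior rate = β + Σtᵢ.
So α = 22 − 10 = 12 and β = 25 − 14 = 11.

Gamma(shape=12, rate=11)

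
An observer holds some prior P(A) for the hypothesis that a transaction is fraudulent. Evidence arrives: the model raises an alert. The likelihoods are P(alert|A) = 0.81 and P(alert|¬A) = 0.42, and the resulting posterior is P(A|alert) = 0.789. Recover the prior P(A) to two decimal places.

In odds form, posterior odds = prior odds × likelihood ratio, so prior odds = posterior odds ÷ LR.
Posterior odds = 0.789/(1−0.789) = 3.7393. LR = 0.81/0.42 = 1.9286.
Prior odds = 3.7393/1.9286 = 1.9389, so P(A) = 1.9389/(1+1.9389) ≈ 0.66.

P(A) = 0.66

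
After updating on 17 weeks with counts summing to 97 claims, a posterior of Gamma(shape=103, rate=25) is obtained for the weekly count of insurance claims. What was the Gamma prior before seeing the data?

Gamma(shape=6, rate=8)

Gamma–Poisson conjugacy: posterior shape = α + Σxᵢ, posterior rate = β + n.
So α = 103 − 97 = 6 and β = 25 − 17 = 8.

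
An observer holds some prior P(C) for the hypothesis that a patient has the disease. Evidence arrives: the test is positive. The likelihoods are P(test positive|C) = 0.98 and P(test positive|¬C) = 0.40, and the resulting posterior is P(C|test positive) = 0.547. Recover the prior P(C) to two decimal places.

P(C) = 0.33

In odds form, posterior odds = prior odds × likelihood ratio, so prior odds = posterior odds ÷ LR.
Posterior odds = 0.547/(1−0.547) = 1.2075. LR = 0.98/0.40 = 2.4500.
Prior odds = 1.2075/2.4500 = 0.4929, so P(C) = 0.4929/(1+0.4929) ≈ 0.33.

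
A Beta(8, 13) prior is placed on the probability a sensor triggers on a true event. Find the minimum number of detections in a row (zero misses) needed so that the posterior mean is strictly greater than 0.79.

k = 41

After k detections and 0 misses the posterior is Beta(8+k, 13), with mean (8+k)/(8+13+k).
Set (8+k)/(21+k) > 0.79 and solve: k > (0.79·21 − 8)/(1 − 0.79) = 40.905.
The smallest integer exceeding 40.905 is 41, and checking k=41: (49)/(62) = 0.7903 > 0.79.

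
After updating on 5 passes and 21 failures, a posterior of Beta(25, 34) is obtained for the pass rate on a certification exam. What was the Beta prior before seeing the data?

Beta(20, 13)

A Beta(α, β) prior with s successes and f failures in binomial data gives a Beta(α+s, β+f) posterior.
Subtract the data counts: 25−5=20, 34−21=13.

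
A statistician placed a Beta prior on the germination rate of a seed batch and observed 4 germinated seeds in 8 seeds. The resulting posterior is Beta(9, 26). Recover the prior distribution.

Beta is conjugate to the binomial likelihood: posterior = Beta(a+s, b+f).
Subtract the data counts: 9−4=5, 26−4=22.

Beta(5, 22)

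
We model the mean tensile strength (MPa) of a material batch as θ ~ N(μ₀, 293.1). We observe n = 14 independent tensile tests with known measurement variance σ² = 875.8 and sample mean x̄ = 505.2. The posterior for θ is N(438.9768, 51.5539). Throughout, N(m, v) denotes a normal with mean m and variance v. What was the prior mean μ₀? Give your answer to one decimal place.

With known observation variance, the Normal–Normal posterior has precision τ_n = τ₀ + n/σ² and mean μ_n = (τ₀μ₀ + (n/σ²)x̄)/τ_n.
Here τ₀ = 1/293.1 = 0.003412 and τ_data = 14/875.8 = 0.015985, so τ_n = 0.019397.
Rearranging for μ₀: μ₀ = (μ_n·τ_n − τ_data·x̄)/τ₀ = (438.9768·0.019397 − 0.015985·505.2) / 0.003412 = 0.439211/0.003412 ≈ 128.7.

μ₀ = 128.7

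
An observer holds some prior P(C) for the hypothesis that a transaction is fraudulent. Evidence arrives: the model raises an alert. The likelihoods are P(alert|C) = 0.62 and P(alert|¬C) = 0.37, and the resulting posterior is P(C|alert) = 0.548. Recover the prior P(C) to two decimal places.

Bayes' rule in odds form gives O(C|E) = O(C)·[P(E|C)/P(E|¬C)], hence O(C) = O(C|E)/LR.
Posterior odds = 0.548/(1−0.548) = 1.2124. LR = 0.62/0.37 = 1.6757.
Prior odds = 1.2124/1.6757 = 0.7235, so P(C) = 0.7235/(1+0.7235) ≈ 0.42.

P(C) = 0.42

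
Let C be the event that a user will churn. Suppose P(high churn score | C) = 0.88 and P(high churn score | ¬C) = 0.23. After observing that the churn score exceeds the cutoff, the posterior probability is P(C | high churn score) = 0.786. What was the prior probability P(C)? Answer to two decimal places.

Bayes' rule in odds form gives O(C|E) = O(C)·[P(E|C)/P(E|¬C)], hence O(C) = O(C|E)/LR.
Posterior odds = 0.786/(1−0.786) = 3.6729. LR = 0.88/0.23 = 3.8261.
Prior odds = 3.6729/3.8261 = 0.9600, so P(C) = 0.9600/(1+0.9600) ≈ 0.49.

P(C) = 0.49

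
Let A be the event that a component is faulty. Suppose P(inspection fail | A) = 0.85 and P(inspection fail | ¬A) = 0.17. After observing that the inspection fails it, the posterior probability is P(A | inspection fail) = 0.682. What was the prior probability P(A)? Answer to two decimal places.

Bayes' rule in odds form gives O(A|E) = O(A)·[P(E|A)/P(E|¬A)], hence O(A) = O(A|E)/LR.
Posterior odds = 0.682/(1−0.682) = 2.1447. LR = 0.85/0.17 = 5.0000.
Prior odds = 2.1447/5.0000 = 0.4289, so P(A) = 0.4289/(1+0.4289) ≈ 0.30.

P(A) = 0.30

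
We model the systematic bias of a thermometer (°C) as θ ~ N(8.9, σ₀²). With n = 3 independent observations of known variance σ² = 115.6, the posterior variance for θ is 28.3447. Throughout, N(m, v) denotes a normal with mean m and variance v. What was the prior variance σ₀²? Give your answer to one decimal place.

For the Normal–Normal model with known σ², precisions add: τ_n = τ₀ + n/σ².
So 1/σ₀² = 1/28.3447 − 3/115.6 = 0.035280 − 0.025952 = 0.009328.
Hence σ₀² = 1/0.009328 ≈ 107.2.

σ₀² = 107.2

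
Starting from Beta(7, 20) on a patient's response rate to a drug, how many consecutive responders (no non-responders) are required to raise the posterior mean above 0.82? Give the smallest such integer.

k = 85

After k responders and 0 non-responders the posterior is Beta(7+k, 20), with mean (7+k)/(7+20+k).
Set (7+k)/(27+k) > 0.82 and solve: k > (0.82·27 − 7)/(1 − 0.82) = 84.111.
The smallest integer exceeding 84.111 is 85.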